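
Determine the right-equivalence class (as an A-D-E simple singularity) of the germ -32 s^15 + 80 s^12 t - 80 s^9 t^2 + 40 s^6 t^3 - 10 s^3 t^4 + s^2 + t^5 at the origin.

A_{4}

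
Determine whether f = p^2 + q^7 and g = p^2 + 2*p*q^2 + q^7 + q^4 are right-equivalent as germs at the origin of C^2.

Yes.

The Hessian of f at 0 has rank 1. Corank 1: A-series; mu = 6 gives A_6. The Hessian of g at 0 has rank 1. Corank 1: A-series; mu = 6 gives A_6. Both have type A_6, hence right-equivalent.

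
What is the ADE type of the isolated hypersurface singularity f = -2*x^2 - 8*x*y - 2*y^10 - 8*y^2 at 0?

A9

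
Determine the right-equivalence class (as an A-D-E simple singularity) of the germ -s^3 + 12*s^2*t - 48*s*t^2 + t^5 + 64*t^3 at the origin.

E_8

The Hessian of f at 0 has rank 0. Corank 2; j^3 = -(s - 4*t)^3 is a perfect cube, so E-series; the 5-jet and mu = 8 give E_8.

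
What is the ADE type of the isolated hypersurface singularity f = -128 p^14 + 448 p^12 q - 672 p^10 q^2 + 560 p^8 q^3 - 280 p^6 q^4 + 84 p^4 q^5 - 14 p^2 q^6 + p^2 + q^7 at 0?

A_{6}

The Hessian of f at 0 has rank 1. Corank 1: A-series; mu = 6 gives A_6.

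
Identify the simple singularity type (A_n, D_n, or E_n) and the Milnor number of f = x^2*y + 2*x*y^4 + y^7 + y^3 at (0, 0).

The Hessian of f at 0 has rank 0. Corank 2; j^3 = y*(x^2 + y^2) splits into three distinct lines over C (the quadratic factor has nonzero discriminant), so D_4.

Type D_4, Milnor number mu = 4.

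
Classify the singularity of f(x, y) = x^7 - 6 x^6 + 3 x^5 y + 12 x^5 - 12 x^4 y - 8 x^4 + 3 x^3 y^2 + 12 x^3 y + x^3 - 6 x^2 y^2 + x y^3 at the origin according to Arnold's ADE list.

E7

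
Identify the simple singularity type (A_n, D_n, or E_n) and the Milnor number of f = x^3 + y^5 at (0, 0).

The Hessian of f at 0 is [[0, 0], [0, 0]] with rank 0, so corank 2. A Groebner basis of the Jacobian ideal J(f) in C{x,y} is {y^4, x^2}; counting standard monomials gives mu = 8. Corank 2; j^3 = x^3 is a perfect cube, so E-series; the 5-jet and mu = 8 give E_8.

Type E_8, Milnor number mu = 8.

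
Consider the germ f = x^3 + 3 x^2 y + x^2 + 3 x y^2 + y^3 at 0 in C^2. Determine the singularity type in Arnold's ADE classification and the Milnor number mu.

Type A_2, Milnor number mu = 2.

The Hessian of f at 0 is [[2, 0], [0, 0]] with rank 1, so corank 1. A Groebner basis of the Jacobian ideal J(f) in C{x,y} is {y^2, x}; counting standard monomials gives mu = 2. Corank 1: A-series; mu = 2 gives A_2.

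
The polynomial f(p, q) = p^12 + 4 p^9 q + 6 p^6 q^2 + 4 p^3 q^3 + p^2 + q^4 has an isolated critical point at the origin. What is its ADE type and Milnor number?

Type A_3, Milnor number mu = 3.

The Hessian of f at 0 is [[2, 0], [0, 0]] with rank 1, so corank 1. A Groebner basis of the Jacobian ideal J(f) in C{p,q} is {q^3, p}; counting standard monomials gives mu = 3. Corank 1: A-series; mu = 3 gives A_3.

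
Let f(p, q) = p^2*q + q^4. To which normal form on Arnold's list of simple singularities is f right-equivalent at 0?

D_5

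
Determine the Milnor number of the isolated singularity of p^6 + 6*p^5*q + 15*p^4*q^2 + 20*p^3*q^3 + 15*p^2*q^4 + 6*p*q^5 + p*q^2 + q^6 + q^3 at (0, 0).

7

The Hessian of f at 0 has rank 0. Corank 2; j^3 = q^2*(p + q) has shape L^2 M (L != M), so D-series; mu = 7 gives D_7.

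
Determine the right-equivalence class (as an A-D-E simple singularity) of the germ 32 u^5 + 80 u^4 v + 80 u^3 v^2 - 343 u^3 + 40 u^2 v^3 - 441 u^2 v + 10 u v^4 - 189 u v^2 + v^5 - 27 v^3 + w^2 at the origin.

E_{8}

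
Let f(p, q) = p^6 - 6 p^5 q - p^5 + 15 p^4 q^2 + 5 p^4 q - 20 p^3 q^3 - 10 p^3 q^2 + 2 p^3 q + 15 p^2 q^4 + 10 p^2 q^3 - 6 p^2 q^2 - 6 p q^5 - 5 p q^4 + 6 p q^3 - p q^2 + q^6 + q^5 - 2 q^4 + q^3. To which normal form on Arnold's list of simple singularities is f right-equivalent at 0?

D_7

The Hessian of f at 0 is [[0, 0], [0, 0]] with rank 0, so corank 2. A Groebner basis of the Jacobian ideal J(f) in C{p,q} is {p^3 + 15*p*q^2 - p*q - 2*q^2, p^2*q + 4*p*q^2 - q^2, q^3}; counting standard monomials gives mu = 7. Corank 2; j^3 = -q^2*(p - q) has shape L^2 M (L != M), so D-series; mu = 7 gives D_7.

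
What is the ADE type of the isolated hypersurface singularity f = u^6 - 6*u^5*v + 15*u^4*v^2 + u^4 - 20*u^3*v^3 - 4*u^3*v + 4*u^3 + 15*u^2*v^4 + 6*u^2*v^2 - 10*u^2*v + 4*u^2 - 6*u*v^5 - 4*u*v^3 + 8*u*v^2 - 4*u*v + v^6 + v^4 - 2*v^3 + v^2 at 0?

The Hessian of f at 0 has rank 1. Corank 1: A-series; mu = 5 gives A_5.

A_5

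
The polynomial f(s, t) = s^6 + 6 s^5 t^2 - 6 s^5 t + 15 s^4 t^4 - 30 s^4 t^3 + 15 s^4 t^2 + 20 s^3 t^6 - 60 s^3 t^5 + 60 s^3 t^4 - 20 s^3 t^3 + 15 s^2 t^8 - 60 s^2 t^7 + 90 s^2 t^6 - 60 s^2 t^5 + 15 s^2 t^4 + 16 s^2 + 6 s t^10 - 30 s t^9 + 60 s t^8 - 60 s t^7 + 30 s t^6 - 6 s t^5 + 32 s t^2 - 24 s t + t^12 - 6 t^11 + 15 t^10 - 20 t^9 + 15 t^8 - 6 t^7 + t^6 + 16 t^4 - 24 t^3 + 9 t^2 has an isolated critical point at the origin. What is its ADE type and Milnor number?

The Hessian of f at 0 has rank 1. Corank 1: A-series; mu = 5 gives A_5.

Type A_5, Milnor number mu = 5.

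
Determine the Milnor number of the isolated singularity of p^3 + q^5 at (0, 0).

The Hessian of f at 0 is [[0, 0], [0, 0]] with rank 0, so corank 2. A Groebner basis of the Jacobian ideal J(f) in C{p,q} is {q^4, p^2}; counting standard monomials gives mu = 8. Corank 2; j^3 = p^3 is a perfect cube, so E-series; the 5-jet and mu = 8 give E_8.

8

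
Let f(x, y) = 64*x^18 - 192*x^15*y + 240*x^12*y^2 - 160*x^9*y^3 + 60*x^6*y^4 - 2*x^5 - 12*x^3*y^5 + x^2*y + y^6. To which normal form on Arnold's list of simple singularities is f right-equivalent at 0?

The Hessian of f at 0 has rank 0. Corank 2; j^3 = x^2*y has shape L^2 M (L != M), so D-series; mu = 7 gives D_7.

D_{7}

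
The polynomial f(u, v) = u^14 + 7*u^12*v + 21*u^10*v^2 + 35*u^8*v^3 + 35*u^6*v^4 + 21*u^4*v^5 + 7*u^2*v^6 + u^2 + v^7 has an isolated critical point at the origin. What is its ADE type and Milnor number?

Type A_6, Milnor number mu = 6.

The Hessian of f at 0 has rank 1. Corank 1: A-series; mu = 6 gives A_6.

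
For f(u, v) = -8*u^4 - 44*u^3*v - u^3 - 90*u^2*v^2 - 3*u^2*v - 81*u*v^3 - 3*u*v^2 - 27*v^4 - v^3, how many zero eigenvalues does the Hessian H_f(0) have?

2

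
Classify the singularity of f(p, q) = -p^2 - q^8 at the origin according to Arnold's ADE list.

A7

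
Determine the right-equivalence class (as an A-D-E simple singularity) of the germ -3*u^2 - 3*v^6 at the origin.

The Hessian of f at 0 is [[-6, 0], [0, 0]] with rank 1, so corank 1. A Groebner basis of the Jacobian ideal J(f) in C{u,v} is {v^5, u}; counting standard monomials gives mu = 5. Corank 1: A-series; mu = 5 gives A_5.

A_{5}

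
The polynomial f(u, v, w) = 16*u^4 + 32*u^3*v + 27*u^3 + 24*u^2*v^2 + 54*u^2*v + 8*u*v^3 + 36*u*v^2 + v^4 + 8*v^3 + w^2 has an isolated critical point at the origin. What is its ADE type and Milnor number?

Type E6, Milnor number mu = 6.

The Hessian of f at 0 is [[0, 0, 0], [0, 0, 0], [0, 0, 2]] with rank 1, so corank 2. A Groebner basis of the Jacobian ideal J(f) in C{u,v,w} is {v^4, u*v^2 + 11*v^3/18, u^2 + 4*u*v/3 + 4*v^2/9, w}; counting standard monomials gives mu = 6. Corank 2; j^3 = (3*u + 2*v)^3 is a perfect cube, so E-series; the 4-jet and mu = 6 give E_6.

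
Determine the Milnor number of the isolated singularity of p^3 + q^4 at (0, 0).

6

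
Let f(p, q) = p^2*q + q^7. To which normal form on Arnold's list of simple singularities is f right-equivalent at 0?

D_{8}

The Hessian of f at 0 is [[0, 0], [0, 0]] with rank 0, so corank 2. A Groebner basis of the Jacobian ideal J(f) in C{p,q} is {p^2/7 + q^6, p^3, p*q}; counting standard monomials gives mu = 8. Corank 2; j^3 = p^2*q has shape L^2 M (L != M), so D-series; mu = 8 gives D_8.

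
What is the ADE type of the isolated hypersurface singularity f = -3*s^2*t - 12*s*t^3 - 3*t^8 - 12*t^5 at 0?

D_9

The Hessian of f at 0 has rank 0. Corank 2; j^3 = -3*s^2*t has shape L^2 M (L != M), so D-series; mu = 9 gives D_9.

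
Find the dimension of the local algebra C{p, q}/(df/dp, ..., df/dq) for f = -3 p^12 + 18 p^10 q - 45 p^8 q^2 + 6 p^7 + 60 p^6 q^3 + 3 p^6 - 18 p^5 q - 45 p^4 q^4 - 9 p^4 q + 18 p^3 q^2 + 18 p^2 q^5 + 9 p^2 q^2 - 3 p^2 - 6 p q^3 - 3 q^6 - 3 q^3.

2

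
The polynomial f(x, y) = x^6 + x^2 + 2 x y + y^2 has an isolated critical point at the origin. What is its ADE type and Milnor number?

Type A_5, Milnor number mu = 5.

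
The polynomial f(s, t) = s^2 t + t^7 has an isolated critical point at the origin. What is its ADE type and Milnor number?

The Hessian of f at 0 has rank 0. Corank 2; j^3 = s^2*t has shape L^2 M (L != M), so D-series; mu = 8 gives D_8.

Type D_8, Milnor number mu = 8.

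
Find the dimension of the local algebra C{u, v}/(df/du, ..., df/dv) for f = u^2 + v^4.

The Hessian of f at 0 is [[2, 0], [0, 0]] with rank 1, so corank 1. A Groebner basis of the Jacobian ideal J(f) in C{u,v} is {v^3, u}; counting standard monomials gives mu = 3. Corank 1: A-series; mu = 3 gives A_3.

3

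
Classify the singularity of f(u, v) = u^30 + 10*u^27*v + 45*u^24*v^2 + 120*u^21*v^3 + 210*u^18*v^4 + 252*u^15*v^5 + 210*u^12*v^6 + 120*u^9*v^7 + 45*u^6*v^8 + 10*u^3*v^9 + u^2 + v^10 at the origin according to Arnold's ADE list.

A_{9}

The Hessian of f at 0 has rank 1. Corank 1: A-series; mu = 9 gives A_9.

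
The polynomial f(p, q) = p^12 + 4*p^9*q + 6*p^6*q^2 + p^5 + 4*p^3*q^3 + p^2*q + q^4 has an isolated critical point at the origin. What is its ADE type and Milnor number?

Type D_5, Milnor number mu = 5.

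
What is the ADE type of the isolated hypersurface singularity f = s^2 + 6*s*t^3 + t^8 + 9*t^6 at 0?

The Hessian of f at 0 is [[2, 0], [0, 0]] with rank 1, so corank 1. A Groebner basis of the Jacobian ideal J(f) in C{s,t} is {s^3, s^2*t, s/3 + t^3}; counting standard monomials gives mu = 7. Corank 1: A-series; mu = 7 gives A_7.

A_7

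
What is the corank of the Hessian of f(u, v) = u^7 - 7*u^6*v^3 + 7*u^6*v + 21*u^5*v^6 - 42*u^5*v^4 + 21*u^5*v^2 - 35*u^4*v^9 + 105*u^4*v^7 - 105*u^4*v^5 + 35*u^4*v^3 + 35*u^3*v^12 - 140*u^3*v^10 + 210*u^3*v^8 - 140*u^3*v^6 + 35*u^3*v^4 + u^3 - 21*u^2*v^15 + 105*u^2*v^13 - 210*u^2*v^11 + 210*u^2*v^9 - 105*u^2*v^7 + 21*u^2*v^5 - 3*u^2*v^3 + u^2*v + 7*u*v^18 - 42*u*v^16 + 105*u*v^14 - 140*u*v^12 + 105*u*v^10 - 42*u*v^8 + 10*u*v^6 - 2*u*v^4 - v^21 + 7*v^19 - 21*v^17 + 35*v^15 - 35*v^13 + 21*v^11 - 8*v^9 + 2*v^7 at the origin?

The Hessian at 0 is [[0, 0], [0, 0]] of rank 0; hence corank 2.

2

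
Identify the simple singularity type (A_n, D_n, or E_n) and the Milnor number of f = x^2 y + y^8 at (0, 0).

The Hessian of f at 0 is [[0, 0], [0, 0]] with rank 0, so corank 2. A Groebner basis of the Jacobian ideal J(f) in C{x,y} is {x^2/8 + y^7, x^3, x*y}; counting standard monomials gives mu = 9. Corank 2; j^3 = x^2*y has shape L^2 M (L != M), so D-series; mu = 9 gives D_9.

Type D_9, Milnor number mu = 9.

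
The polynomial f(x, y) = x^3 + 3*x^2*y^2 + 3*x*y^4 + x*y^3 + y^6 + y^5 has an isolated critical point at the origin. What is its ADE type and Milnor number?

The Hessian of f at 0 has rank 0. Corank 2; j^3 = x^3 is a perfect cube, so E-series; the 4-jet and mu = 7 give E_7.

Type E_7, Milnor number mu = 7.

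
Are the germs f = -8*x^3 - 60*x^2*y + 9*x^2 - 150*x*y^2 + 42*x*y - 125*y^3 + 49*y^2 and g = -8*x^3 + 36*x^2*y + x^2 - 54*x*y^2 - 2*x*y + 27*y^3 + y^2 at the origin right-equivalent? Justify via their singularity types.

The Hessian of f at 0 has rank 1. Corank 1: A-series; mu = 2 gives A_2. The Hessian of g at 0 has rank 1. Corank 1: A-series; mu = 2 gives A_2. Both have type A_2, hence right-equivalent.

Yes.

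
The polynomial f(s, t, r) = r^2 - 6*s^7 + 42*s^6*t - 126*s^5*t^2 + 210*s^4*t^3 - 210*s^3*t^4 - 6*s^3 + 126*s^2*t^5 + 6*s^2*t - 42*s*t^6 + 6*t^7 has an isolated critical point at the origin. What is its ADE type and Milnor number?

The Hessian of f at 0 has rank 1. Corank 2; j^3 = -6*s^2*(s - t) has shape L^2 M (L != M), so D-series; mu = 8 gives D_8.

Type D8, Milnor number mu = 8.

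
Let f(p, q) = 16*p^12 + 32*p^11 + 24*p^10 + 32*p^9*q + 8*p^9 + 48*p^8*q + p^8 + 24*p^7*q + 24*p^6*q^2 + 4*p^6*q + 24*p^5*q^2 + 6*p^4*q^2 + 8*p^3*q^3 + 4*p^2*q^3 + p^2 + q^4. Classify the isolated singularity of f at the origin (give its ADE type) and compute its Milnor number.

The Hessian of f at 0 has rank 1. Corank 1: A-series; mu = 3 gives A_3.

Type A_{3}, Milnor number mu = 3.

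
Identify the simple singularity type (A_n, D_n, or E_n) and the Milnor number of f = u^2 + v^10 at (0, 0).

Type A9, Milnor number mu = 9.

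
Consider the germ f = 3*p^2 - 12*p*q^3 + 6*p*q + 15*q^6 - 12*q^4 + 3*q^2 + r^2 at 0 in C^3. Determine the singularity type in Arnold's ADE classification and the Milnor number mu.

Type A_5, Milnor number mu = 5.

The Hessian of f at 0 is [[6, 6, 0], [6, 6, 0], [0, 0, 2]] with rank 2, so corank 1. A Groebner basis of the Jacobian ideal J(f) in C{p,q,r} is {p*q^2 + p/2 + q/2, -p/2 + q^3 - q/2, p^2 + 2*p*q + q^2, r}; counting standard monomials gives mu = 5. Corank 1: A-series; mu = 5 gives A_5.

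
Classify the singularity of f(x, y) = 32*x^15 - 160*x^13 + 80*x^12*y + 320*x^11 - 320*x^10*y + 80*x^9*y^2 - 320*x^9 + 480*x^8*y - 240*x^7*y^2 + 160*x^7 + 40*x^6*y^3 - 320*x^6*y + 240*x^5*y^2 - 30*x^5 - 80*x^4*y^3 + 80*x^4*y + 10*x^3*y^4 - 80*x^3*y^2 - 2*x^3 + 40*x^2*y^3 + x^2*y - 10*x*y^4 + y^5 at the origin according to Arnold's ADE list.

The Hessian of f at 0 is [[0, 0], [0, 0]] with rank 0, so corank 2. A Groebner basis of the Jacobian ideal J(f) in C{x,y} is {x*y/10 + y^4, x*y^2, x^2 - x*y/2}; counting standard monomials gives mu = 6. Corank 2; j^3 = -x^2*(2*x - y) has shape L^2 M (L != M), so D-series; mu = 6 gives D_6.

D_{6}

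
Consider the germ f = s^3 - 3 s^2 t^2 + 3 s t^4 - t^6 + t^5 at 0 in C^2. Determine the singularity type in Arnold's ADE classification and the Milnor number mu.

Type E_{8}, Milnor number mu = 8.

The Hessian of f at 0 is [[0, 0], [0, 0]] with rank 0, so corank 2. A Groebner basis of the Jacobian ideal J(f) in C{s,t} is {t^4, s^3, -s^2/2 + s*t^2}; counting standard monomials gives mu = 8. Corank 2; j^3 = s^3 is a perfect cube, so E-series; the 5-jet and mu = 8 give E_8.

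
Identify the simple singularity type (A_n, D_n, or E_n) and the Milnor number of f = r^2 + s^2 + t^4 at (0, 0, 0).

Type A_3, Milnor number mu = 3.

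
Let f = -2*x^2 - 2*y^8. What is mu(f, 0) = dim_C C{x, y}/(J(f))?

7

The Hessian of f at 0 has rank 1. Corank 1: A-series; mu = 7 gives A_7.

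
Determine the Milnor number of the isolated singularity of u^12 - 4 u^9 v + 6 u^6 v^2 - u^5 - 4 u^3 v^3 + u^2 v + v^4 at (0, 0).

The Hessian of f at 0 has rank 0. Corank 2; j^3 = u^2*v has shape L^2 M (L != M), so D-series; mu = 5 gives D_5.

5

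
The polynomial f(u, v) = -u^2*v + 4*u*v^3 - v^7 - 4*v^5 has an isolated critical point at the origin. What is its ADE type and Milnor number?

The Hessian of f at 0 is [[0, 0], [0, 0]] with rank 0, so corank 2. A Groebner basis of the Jacobian ideal J(f) in C{u,v} is {u^2*v^2 + 4*u^2/7 - 8*u*v^2/7, u^3 + 8*u^2/7 - 16*u*v^2/7, -u*v/2 + v^3}; counting standard monomials gives mu = 8. Corank 2; j^3 = -u^2*v has shape L^2 M (L != M), so D-series; mu = 8 gives D_8.

Type D8, Milnor number mu = 8.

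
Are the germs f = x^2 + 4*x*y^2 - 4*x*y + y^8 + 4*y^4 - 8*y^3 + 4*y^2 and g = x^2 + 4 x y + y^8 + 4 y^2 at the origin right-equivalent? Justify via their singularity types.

The Hessian of f at 0 is [[2, -4], [-4, 8]] with rank 1, so corank 1. A Groebner basis of the Jacobian ideal J(f) in C{x,y} is {x^4 + 12*x^3 - 56*x^2*y - 44*x^2 + 112*x*y + 24*x - 48*y, x^3*y + 3*x^3 - 12*x^2*y - 8*x^2 + 20*x*y + 4*x - 8*y, x/2 + y^2 - y}; counting standard monomials gives mu = 7. Corank 1: A-series; mu = 7 gives A_7. The Hessian of g at 0 is [[2, 4], [4, 8]] with rank 1, so corank 1. A Groebner basis of the Jacobian ideal J(g) in C{x,y} is {y^7, x + 2*y}; counting standard monomials gives mu = 7. Corank 1: A-series; mu = 7 gives A_7. Both have type A_7, hence right-equivalent.

Yes.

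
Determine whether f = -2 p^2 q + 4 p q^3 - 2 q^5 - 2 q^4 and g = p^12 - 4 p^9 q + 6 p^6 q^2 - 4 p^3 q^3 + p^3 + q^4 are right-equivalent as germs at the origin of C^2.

No.

The Hessian of f at 0 has rank 0. Corank 2; j^3 = -2*p^2*q has shape L^2 M (L != M), so D-series; mu = 5 gives D_5. The Hessian of g at 0 has rank 0. Corank 2; j^3 = p^3 is a perfect cube, so E-series; the 4-jet and mu = 6 give E_6. f is D_5 but g is E_6, hence not right-equivalent.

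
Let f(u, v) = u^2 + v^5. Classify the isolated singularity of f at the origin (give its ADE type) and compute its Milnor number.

Type A4, Milnor number mu = 4.

The Hessian of f at 0 has rank 1. Corank 1: A-series; mu = 4 gives A_4.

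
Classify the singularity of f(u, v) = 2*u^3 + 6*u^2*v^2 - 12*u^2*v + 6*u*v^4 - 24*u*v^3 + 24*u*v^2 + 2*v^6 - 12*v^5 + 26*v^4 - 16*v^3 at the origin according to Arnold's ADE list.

E_6

The Hessian of f at 0 has rank 0. Corank 2; j^3 = 2*(u - 2*v)^3 is a perfect cube, so E-series; the 4-jet and mu = 6 give E_6.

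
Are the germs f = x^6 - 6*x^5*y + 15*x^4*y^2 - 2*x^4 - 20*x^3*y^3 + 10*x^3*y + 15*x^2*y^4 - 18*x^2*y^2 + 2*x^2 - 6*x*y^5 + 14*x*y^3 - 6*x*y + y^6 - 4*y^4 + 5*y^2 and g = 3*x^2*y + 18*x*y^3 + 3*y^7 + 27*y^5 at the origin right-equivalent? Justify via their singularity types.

No.

The Hessian of f at 0 is [[4, -6], [-6, 10]] with rank 2, so corank 0. A Groebner basis of the Jacobian ideal J(f) in C{x,y} is {x, y}; counting standard monomials gives mu = 1. Corank 0: nondegenerate Morse point, so A_1. The Hessian of g at 0 is [[0, 0], [0, 0]] with rank 0, so corank 2. A Groebner basis of the Jacobian ideal J(g) in C{x,y} is {x^2*y^2 + 9*x^2/7 + 27*x*y^2/7, x^3 - 27*x^2/7 - 81*x*y^2/7, x*y/3 + y^3}; counting standard monomials gives mu = 8. Corank 2; j^3 = 3*x^2*y has shape L^2 M (L != M), so D-series; mu = 8 gives D_8. f is A_1 but g is D_8, hence not right-equivalent.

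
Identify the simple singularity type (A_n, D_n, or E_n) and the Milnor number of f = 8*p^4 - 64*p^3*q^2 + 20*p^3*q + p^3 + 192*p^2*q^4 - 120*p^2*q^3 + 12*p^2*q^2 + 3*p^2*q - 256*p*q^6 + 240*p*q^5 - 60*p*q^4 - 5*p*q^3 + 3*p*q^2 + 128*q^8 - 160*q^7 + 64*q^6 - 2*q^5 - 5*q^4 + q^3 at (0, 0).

Type E_{7}, Milnor number mu = 7.

The Hessian of f at 0 has rank 0. Corank 2; j^3 = (p + q)^3 is a perfect cube, so E-series; the 4-jet and mu = 7 give E_7.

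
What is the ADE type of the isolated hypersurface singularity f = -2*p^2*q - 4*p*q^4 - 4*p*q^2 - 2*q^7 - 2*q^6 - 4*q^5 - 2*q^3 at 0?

The Hessian of f at 0 has rank 0. Corank 2; j^3 = -2*q*(p + q)^2 has shape L^2 M (L != M), so D-series; mu = 7 gives D_7.

D_7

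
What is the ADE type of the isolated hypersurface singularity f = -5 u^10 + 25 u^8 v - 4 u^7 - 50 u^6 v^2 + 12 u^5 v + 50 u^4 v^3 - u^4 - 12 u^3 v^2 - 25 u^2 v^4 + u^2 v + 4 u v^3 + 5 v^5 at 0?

D6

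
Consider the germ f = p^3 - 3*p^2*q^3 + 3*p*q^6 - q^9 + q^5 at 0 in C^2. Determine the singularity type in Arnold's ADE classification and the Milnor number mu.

Type E_{8}, Milnor number mu = 8.

The Hessian of f at 0 has rank 0. Corank 2; j^3 = p^3 is a perfect cube, so E-series; the 5-jet and mu = 8 give E_8.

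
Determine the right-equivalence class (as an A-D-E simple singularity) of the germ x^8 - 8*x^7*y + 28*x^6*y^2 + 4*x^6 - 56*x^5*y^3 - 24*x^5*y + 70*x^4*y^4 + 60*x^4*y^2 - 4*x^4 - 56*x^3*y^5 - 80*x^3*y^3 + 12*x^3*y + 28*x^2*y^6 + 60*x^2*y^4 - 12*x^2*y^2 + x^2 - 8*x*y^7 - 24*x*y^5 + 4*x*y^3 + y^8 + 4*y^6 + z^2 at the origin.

A7

The Hessian of f at 0 is [[2, 0, 0], [0, 0, 0], [0, 0, 2]] with rank 2, so corank 1. A Groebner basis of the Jacobian ideal J(f) in C{x,y,z} is {3*x^2/2 + x*y/2 + y^4, x^3, x^2*y, x*y^2 - x/6 - y^3/3, z}; counting standard monomials gives mu = 7. Corank 1: A-series; mu = 7 gives A_7.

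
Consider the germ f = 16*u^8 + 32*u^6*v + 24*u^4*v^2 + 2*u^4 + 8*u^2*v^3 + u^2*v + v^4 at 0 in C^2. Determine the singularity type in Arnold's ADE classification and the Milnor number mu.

The Hessian of f at 0 is [[0, 0], [0, 0]] with rank 0, so corank 2. A Groebner basis of the Jacobian ideal J(f) in C{u,v} is {u^3, u^2/4 + v^3, u*v}; counting standard monomials gives mu = 5. Corank 2; j^3 = u^2*v has shape L^2 M (L != M), so D-series; mu = 5 gives D_5.

Type D_5, Milnor number mu = 5.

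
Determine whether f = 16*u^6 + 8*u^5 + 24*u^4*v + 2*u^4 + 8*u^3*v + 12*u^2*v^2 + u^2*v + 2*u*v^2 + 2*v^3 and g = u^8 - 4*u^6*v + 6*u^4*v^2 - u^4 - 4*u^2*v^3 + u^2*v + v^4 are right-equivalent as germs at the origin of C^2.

The Hessian of f at 0 has rank 0. Corank 2; j^3 = v*(u^2 + 2*u*v + 2*v^2) splits into three distinct lines over C (the quadratic factor has nonzero discriminant), so D_4. The Hessian of g at 0 has rank 0. Corank 2; j^3 = u^2*v has shape L^2 M (L != M), so D-series; mu = 5 gives D_5. f is D_4 but g is D_5, hence not right-equivalent.

No.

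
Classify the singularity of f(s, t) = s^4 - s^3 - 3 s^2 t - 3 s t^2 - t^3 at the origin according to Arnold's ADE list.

The Hessian of f at 0 has rank 0. Corank 2; j^3 = -(s + t)^3 is a perfect cube, so E-series; the 4-jet and mu = 6 give E_6.

E_6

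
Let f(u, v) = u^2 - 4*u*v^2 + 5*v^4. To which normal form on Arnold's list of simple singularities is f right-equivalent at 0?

A3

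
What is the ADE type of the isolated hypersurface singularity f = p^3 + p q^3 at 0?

The Hessian of f at 0 is [[0, 0], [0, 0]] with rank 0, so corank 2. A Groebner basis of the Jacobian ideal J(f) in C{p,q} is {p^3, p*q^2, 3*p^2 + q^3}; counting standard monomials gives mu = 7. Corank 2; j^3 = p^3 is a perfect cube, so E-series; the 4-jet and mu = 7 give E_7.

E7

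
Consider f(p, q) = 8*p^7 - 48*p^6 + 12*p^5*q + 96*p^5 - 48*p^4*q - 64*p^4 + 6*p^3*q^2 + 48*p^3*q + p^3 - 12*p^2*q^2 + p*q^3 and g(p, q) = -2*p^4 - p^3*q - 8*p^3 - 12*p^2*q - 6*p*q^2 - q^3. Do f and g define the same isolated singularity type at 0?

Yes.

The Hessian of f at 0 has rank 0. Corank 2; j^3 = p^3 is a perfect cube, so E-series; the 4-jet and mu = 7 give E_7. The Hessian of g at 0 has rank 0. Corank 2; j^3 = -(2*p + q)^3 is a perfect cube, so E-series; the 4-jet and mu = 7 give E_7. Both have type E_7, hence right-equivalent.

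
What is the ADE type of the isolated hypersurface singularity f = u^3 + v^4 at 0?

E_6

The Hessian of f at 0 is [[0, 0], [0, 0]] with rank 0, so corank 2. A Groebner basis of the Jacobian ideal J(f) in C{u,v} is {v^3, u^2}; counting standard monomials gives mu = 6. Corank 2; j^3 = u^3 is a perfect cube, so E-series; the 4-jet and mu = 6 give E_6.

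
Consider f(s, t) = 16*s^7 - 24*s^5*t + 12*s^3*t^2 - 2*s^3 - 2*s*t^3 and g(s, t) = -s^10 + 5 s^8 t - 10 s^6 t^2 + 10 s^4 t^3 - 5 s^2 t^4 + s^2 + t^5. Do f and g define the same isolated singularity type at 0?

No.

The Hessian of f at 0 is [[0, 0], [0, 0]] with rank 0, so corank 2. A Groebner basis of the Jacobian ideal J(f) in C{s,t} is {s^3, s*t^2, 3*s^2 + t^3}; counting standard monomials gives mu = 7. Corank 2; j^3 = -2*s^3 is a perfect cube, so E-series; the 4-jet and mu = 7 give E_7. The Hessian of g at 0 is [[2, 0], [0, 0]] with rank 1, so corank 1. A Groebner basis of the Jacobian ideal J(g) in C{s,t} is {t^4, s}; counting standard monomials gives mu = 4. Corank 1: A-series; mu = 4 gives A_4. f is E_7 but g is A_4, hence not right-equivalent.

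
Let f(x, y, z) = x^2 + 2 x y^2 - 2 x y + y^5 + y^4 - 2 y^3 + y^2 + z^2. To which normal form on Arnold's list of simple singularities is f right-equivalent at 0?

A4

The Hessian of f at 0 has rank 2. Corank 1: A-series; mu = 4 gives A_4.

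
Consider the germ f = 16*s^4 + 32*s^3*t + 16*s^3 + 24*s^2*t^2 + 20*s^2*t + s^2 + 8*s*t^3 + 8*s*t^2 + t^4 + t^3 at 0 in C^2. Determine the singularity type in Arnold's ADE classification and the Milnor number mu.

The Hessian of f at 0 has rank 1. Corank 1: A-series; mu = 2 gives A_2.

Type A_2, Milnor number mu = 2.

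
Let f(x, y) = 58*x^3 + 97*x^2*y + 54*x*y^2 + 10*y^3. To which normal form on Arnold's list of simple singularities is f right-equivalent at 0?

The Hessian of f at 0 has rank 0. Corank 2; j^3 = (2*x + y)*(29*x^2 + 34*x*y + 10*y^2) splits into three distinct lines over C (the quadratic factor has nonzero discriminant), so D_4.

D4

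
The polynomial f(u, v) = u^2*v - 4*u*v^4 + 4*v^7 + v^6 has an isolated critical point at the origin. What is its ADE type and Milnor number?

Type D_{7}, Milnor number mu = 7.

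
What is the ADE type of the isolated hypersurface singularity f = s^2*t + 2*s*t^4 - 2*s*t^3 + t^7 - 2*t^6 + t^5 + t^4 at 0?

The Hessian of f at 0 has rank 0. Corank 2; j^3 = s^2*t has shape L^2 M (L != M), so D-series; mu = 5 gives D_5.

D_5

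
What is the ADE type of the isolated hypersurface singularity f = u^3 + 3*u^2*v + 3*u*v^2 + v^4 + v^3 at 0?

E_{6}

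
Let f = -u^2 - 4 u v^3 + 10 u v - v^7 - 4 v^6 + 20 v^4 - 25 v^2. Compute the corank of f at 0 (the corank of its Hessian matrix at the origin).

The Hessian at 0 is [[-2, 10], [10, -50]] of rank 1; hence corank 1.

1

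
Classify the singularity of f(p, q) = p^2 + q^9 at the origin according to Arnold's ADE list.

A8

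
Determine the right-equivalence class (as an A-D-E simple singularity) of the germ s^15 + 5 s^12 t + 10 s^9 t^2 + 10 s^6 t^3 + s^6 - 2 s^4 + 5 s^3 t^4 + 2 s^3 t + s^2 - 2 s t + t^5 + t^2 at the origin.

A_4

The Hessian of f at 0 has rank 1. Corank 1: A-series; mu = 4 gives A_4.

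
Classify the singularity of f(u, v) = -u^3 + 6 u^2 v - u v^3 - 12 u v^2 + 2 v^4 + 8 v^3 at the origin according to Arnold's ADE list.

E_7

The Hessian of f at 0 is [[0, 0], [0, 0]] with rank 0, so corank 2. A Groebner basis of the Jacobian ideal J(f) in C{u,v} is {u^3 - 6*u^2*v - 48*u^2 + 192*u*v - 192*v^2, 6*u^2 + u*v^2 - 24*u*v + 24*v^2, 3*u^2 - 12*u*v + v^3 + 12*v^2}; counting standard monomials gives mu = 7. Corank 2; j^3 = -(u - 2*v)^3 is a perfect cube, so E-series; the 4-jet and mu = 7 give E_7.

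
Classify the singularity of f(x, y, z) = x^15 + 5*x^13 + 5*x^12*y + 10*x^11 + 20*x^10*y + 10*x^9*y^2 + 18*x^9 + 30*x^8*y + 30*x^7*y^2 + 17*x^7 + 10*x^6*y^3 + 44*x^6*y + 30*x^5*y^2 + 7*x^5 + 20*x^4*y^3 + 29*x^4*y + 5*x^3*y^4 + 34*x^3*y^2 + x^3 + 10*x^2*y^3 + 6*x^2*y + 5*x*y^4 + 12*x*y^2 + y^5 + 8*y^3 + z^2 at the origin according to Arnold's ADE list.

E8

The Hessian of f at 0 has rank 1. Corank 2; j^3 = (x + 2*y)^3 is a perfect cube, so E-series; the 5-jet and mu = 8 give E_8.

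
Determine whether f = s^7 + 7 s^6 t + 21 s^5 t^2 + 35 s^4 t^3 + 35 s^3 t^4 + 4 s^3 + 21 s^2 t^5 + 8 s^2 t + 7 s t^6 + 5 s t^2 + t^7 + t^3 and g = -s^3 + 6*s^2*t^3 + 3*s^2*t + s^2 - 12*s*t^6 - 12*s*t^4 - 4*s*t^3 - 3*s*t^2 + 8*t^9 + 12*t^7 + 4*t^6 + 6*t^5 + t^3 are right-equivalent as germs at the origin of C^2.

No.

The Hessian of f at 0 is [[0, 0], [0, 0]] with rank 0, so corank 2. A Groebner basis of the Jacobian ideal J(f) in C{s,t} is {-128*s*t/7 + t^6 - 64*t^2/7, s*t^2 + t^3/2, s^2 + 3*s*t/2 + t^2/2}; counting standard monomials gives mu = 8. Corank 2; j^3 = (s + t)*(2*s + t)^2 has shape L^2 M (L != M), so D-series; mu = 8 gives D_8. The Hessian of g at 0 is [[2, 0], [0, 0]] with rank 1, so corank 1. A Groebner basis of the Jacobian ideal J(g) in C{s,t} is {t^2, s}; counting standard monomials gives mu = 2. Corank 1: A-series; mu = 2 gives A_2. f is D_8 but g is A_2, hence not right-equivalent.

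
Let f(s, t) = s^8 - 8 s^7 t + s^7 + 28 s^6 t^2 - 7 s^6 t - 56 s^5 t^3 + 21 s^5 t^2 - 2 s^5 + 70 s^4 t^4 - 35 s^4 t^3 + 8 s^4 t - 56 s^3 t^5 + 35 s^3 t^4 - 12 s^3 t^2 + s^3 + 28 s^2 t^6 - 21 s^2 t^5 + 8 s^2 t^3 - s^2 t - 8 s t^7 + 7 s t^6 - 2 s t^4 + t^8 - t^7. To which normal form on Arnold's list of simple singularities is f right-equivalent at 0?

The Hessian of f at 0 has rank 0. Corank 2; j^3 = s^2*(s - t) has shape L^2 M (L != M), so D-series; mu = 9 gives D_9.

D9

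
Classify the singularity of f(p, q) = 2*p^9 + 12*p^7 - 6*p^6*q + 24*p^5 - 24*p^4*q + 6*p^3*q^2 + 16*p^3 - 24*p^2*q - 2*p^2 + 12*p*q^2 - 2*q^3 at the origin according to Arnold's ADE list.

A_{2}

The Hessian of f at 0 is [[-4, 0], [0, 0]] with rank 1, so corank 1. A Groebner basis of the Jacobian ideal J(f) in C{p,q} is {q^2, p}; counting standard monomials gives mu = 2. Corank 1: A-series; mu = 2 gives A_2.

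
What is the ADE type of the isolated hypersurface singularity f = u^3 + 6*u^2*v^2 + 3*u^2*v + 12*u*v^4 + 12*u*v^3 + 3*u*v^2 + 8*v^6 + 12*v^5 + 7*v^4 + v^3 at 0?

The Hessian of f at 0 has rank 0. Corank 2; j^3 = (u + v)^3 is a perfect cube, so E-series; the 4-jet and mu = 6 give E_6.

E6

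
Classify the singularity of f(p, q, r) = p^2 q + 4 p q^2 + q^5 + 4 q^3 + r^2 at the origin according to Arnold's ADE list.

The Hessian of f at 0 is [[0, 0, 0], [0, 0, 0], [0, 0, 2]] with rank 1, so corank 2. A Groebner basis of the Jacobian ideal J(f) in C{p,q,r} is {p^2/5 + q^4 - 4*q^2/5, p^3 + 8*q^3, p*q + 2*q^2, r}; counting standard monomials gives mu = 6. Corank 2; j^3 = q*(p + 2*q)^2 has shape L^2 M (L != M), so D-series; mu = 6 gives D_6.

D_{6}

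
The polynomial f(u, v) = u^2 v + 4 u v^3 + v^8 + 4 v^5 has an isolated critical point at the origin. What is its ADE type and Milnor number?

Type D_{9}, Milnor number mu = 9.

The Hessian of f at 0 has rank 0. Corank 2; j^3 = u^2*v has shape L^2 M (L != M), so D-series; mu = 9 gives D_9.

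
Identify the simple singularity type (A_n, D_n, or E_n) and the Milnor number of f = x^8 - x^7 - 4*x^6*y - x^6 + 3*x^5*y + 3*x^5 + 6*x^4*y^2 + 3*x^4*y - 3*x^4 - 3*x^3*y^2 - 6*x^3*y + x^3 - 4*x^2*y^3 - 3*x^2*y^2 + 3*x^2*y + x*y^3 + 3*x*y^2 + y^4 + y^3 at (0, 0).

The Hessian of f at 0 is [[0, 0], [0, 0]] with rank 0, so corank 2. A Groebner basis of the Jacobian ideal J(f) in C{x,y} is {-3*x^2/10 - 3*x*y/5 + y^4 - y^3/10 - 3*y^2/10, x^3 - 6*x^2/5 - 12*x*y/5 + 3*y^3/5 - 6*y^2/5, x^2*y + 7*x^2/10 + 7*x*y/5 - 23*y^3/30 + 7*y^2/10, -3*x^2/10 + x*y^2 - 3*x*y/5 + 9*y^3/10 - 3*y^2/10}; counting standard monomials gives mu = 7. Corank 2; j^3 = (x + y)^3 is a perfect cube, so E-series; the 4-jet and mu = 7 give E_7.

Type E_{7}, Milnor number mu = 7.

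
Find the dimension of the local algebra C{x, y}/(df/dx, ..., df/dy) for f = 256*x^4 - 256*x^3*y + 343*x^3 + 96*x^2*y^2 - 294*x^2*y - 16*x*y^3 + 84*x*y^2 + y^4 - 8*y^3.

6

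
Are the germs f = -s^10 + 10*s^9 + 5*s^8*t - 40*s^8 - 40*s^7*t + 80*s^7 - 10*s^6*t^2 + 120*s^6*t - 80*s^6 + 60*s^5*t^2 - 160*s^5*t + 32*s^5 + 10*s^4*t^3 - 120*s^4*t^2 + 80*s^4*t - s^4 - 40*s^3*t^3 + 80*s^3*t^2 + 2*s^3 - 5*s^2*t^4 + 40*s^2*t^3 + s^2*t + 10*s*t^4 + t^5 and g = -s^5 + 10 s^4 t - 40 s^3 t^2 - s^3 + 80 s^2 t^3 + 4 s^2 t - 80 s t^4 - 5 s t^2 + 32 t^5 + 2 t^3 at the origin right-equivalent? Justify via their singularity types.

Yes.

The Hessian of f at 0 has rank 0. Corank 2; j^3 = s^2*(2*s + t) has shape L^2 M (L != M), so D-series; mu = 6 gives D_6. The Hessian of g at 0 has rank 0. Corank 2; j^3 = -(s - 2*t)*(s - t)^2 has shape L^2 M (L != M), so D-series; mu = 6 gives D_6. Both have type D_6, hence right-equivalent.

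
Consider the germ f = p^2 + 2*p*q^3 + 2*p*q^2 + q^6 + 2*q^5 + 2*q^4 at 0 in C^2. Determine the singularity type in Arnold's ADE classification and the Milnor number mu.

The Hessian of f at 0 has rank 1. Corank 1: A-series; mu = 3 gives A_3.

Type A_{3}, Milnor number mu = 3.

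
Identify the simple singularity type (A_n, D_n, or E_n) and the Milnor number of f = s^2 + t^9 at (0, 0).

The Hessian of f at 0 has rank 1. Corank 1: A-series; mu = 8 gives A_8.

Type A_8, Milnor number mu = 8.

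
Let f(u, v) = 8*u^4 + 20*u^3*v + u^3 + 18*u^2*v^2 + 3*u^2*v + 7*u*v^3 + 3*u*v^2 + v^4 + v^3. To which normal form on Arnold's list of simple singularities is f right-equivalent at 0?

The Hessian of f at 0 is [[0, 0], [0, 0]] with rank 0, so corank 2. A Groebner basis of the Jacobian ideal J(f) in C{u,v} is {3*u^2/4 + 3*u*v/2 + v^4 - v^3/4 + 3*v^2/4, u^3 + 9*u^2/4 + 9*u*v/2 + v^3/4 + 9*v^2/4, u^2*v - 7*u^2/4 - 7*u*v/2 - 5*v^3/12 - 7*v^2/4, u^2 + u*v^2 + 2*u*v + 2*v^3/3 + v^2}; counting standard monomials gives mu = 7. Corank 2; j^3 = (u + v)^3 is a perfect cube, so E-series; the 4-jet and mu = 7 give E_7.

E_7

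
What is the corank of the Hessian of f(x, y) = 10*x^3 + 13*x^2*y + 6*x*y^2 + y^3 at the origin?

The Hessian at 0 is [[0, 0], [0, 0]] of rank 0; hence corank 2.

2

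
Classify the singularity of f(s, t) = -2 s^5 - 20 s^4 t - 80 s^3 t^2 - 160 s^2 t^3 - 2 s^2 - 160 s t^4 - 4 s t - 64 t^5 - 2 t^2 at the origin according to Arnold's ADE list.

The Hessian of f at 0 has rank 1. Corank 1: A-series; mu = 4 gives A_4.

A_4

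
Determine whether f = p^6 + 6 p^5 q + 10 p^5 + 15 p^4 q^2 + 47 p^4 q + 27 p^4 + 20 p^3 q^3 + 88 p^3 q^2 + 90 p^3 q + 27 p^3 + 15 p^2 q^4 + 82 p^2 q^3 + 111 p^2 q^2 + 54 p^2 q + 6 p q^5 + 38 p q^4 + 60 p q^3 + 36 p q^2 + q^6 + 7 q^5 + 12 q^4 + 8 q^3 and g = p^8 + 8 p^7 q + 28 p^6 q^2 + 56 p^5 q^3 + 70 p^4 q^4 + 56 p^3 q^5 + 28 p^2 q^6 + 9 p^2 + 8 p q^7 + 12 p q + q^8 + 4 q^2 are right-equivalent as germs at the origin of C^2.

The Hessian of f at 0 has rank 0. Corank 2; j^3 = (3*p + 2*q)^3 is a perfect cube, so E-series; the 5-jet and mu = 8 give E_8. The Hessian of g at 0 has rank 1. Corank 1: A-series; mu = 7 gives A_7. f is E_8 but g is A_7, hence not right-equivalent.

No.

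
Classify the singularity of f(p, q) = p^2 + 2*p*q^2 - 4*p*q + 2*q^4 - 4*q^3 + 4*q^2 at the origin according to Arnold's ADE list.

The Hessian of f at 0 has rank 1. Corank 1: A-series; mu = 3 gives A_3.

A_3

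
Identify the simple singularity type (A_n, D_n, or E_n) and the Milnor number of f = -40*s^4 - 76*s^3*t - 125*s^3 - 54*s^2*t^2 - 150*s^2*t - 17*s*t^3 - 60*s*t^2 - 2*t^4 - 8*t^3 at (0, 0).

The Hessian of f at 0 has rank 0. Corank 2; j^3 = -(5*s + 2*t)^3 is a perfect cube, so E-series; the 4-jet and mu = 7 give E_7.

Type E_{7}, Milnor number mu = 7.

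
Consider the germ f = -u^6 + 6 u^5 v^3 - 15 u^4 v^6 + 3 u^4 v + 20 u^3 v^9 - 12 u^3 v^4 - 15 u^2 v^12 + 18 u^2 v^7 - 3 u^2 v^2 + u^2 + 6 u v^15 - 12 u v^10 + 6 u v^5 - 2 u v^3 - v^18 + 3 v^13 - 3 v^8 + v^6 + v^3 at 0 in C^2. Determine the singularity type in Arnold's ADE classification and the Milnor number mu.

Type A2, Milnor number mu = 2.

The Hessian of f at 0 is [[2, 0], [0, 0]] with rank 1, so corank 1. A Groebner basis of the Jacobian ideal J(f) in C{u,v} is {v^2, u}; counting standard monomials gives mu = 2. Corank 1: A-series; mu = 2 gives A_2.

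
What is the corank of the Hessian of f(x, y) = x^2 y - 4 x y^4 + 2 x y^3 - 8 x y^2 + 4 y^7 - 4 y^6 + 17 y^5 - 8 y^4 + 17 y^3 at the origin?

2

The Hessian at 0 is [[0, 0], [0, 0]] of rank 0; hence corank 2.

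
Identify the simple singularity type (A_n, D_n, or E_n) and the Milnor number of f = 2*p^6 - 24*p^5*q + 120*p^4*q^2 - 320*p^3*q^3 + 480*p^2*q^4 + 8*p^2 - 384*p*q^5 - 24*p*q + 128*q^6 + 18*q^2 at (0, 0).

The Hessian of f at 0 has rank 1. Corank 1: A-series; mu = 5 gives A_5.

Type A5, Milnor number mu = 5.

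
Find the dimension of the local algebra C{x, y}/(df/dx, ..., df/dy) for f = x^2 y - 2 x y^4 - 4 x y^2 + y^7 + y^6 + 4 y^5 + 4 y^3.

The Hessian of f at 0 has rank 0. Corank 2; j^3 = y*(x - 2*y)^2 has shape L^2 M (L != M), so D-series; mu = 7 gives D_7.

7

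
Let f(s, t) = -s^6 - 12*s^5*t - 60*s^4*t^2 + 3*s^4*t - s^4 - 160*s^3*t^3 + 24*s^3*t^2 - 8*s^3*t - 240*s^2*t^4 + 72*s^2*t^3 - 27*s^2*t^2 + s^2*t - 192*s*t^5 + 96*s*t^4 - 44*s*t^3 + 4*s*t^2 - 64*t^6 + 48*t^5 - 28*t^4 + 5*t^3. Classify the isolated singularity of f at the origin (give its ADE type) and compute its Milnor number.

Type D_4, Milnor number mu = 4.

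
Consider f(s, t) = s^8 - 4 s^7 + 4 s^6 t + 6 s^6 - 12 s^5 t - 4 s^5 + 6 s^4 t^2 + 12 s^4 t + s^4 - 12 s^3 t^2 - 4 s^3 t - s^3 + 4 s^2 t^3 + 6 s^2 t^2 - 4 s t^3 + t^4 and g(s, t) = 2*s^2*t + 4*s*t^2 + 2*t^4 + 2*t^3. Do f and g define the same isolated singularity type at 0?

No.

The Hessian of f at 0 is [[0, 0], [0, 0]] with rank 0, so corank 2. A Groebner basis of the Jacobian ideal J(f) in C{s,t} is {t^4, s*t^2 - t^3/3, s^2}; counting standard monomials gives mu = 6. Corank 2; j^3 = -s^3 is a perfect cube, so E-series; the 4-jet and mu = 6 give E_6. The Hessian of g at 0 is [[0, 0], [0, 0]] with rank 0, so corank 2. A Groebner basis of the Jacobian ideal J(g) in C{s,t} is {s^3 - s^2/4 + t^2/4, s^2/4 + t^3 - t^2/4, s*t + t^2}; counting standard monomials gives mu = 5. Corank 2; j^3 = 2*t*(s + t)^2 has shape L^2 M (L != M), so D-series; mu = 5 gives D_5. f is E_6 but g is D_5, hence not right-equivalent.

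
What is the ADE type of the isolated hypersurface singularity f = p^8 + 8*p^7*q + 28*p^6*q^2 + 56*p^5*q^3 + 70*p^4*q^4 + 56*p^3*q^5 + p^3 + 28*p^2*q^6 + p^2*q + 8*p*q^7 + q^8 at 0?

D_{9}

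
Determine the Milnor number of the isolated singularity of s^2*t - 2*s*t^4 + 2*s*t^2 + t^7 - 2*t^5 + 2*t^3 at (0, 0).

4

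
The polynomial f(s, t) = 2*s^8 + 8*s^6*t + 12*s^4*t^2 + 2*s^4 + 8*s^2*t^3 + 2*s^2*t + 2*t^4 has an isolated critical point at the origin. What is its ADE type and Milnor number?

The Hessian of f at 0 is [[0, 0], [0, 0]] with rank 0, so corank 2. A Groebner basis of the Jacobian ideal J(f) in C{s,t} is {s^3, s^2/4 + t^3, s*t}; counting standard monomials gives mu = 5. Corank 2; j^3 = 2*s^2*t has shape L^2 M (L != M), so D-series; mu = 5 gives D_5.

Type D_5, Milnor number mu = 5.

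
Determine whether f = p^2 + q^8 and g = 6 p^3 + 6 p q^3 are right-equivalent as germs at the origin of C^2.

No.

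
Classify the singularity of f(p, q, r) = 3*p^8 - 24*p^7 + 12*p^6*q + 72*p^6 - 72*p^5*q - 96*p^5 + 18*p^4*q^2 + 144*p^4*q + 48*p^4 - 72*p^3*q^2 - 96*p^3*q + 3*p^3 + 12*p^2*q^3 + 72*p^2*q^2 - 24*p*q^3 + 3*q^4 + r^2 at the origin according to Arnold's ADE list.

E6

The Hessian of f at 0 is [[0, 0, 0], [0, 0, 0], [0, 0, 2]] with rank 1, so corank 2. A Groebner basis of the Jacobian ideal J(f) in C{p,q,r} is {q^4, p*q^2 - q^3/6, p^2, r}; counting standard monomials gives mu = 6. Corank 2; j^3 = 3*p^3 is a perfect cube, so E-series; the 4-jet and mu = 6 give E_6.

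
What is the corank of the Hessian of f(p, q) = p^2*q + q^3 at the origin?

2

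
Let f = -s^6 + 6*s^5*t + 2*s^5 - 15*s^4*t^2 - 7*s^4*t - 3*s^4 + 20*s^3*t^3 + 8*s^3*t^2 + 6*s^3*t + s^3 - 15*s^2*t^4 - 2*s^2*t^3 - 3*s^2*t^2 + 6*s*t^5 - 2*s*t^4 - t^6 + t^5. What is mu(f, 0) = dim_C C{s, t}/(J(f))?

8

The Hessian of f at 0 has rank 0. Corank 2; j^3 = s^3 is a perfect cube, so E-series; the 5-jet and mu = 8 give E_8.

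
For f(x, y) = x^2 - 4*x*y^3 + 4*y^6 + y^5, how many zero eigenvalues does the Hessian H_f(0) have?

Hessian at 0 has rank 1.

1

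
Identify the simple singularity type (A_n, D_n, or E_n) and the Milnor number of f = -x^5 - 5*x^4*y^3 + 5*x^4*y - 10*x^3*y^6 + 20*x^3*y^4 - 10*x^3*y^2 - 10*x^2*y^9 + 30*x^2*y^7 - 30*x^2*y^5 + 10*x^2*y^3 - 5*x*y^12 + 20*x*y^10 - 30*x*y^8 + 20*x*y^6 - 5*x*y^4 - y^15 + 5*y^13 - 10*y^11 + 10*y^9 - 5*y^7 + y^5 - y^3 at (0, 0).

Type E_8, Milnor number mu = 8.

The Hessian of f at 0 is [[0, 0], [0, 0]] with rank 0, so corank 2. A Groebner basis of the Jacobian ideal J(f) in C{x,y} is {x^4 - 4*x^3*y, y^2}; counting standard monomials gives mu = 8. Corank 2; j^3 = -y^3 is a perfect cube, so E-series; the 5-jet and mu = 8 give E_8.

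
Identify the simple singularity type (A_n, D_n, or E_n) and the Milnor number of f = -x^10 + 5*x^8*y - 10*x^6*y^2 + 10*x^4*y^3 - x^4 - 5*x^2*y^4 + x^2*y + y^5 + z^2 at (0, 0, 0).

The Hessian of f at 0 is [[0, 0, 0], [0, 0, 0], [0, 0, 2]] with rank 1, so corank 2. A Groebner basis of the Jacobian ideal J(f) in C{x,y,z} is {x^2/5 + y^4, x^3, x*y, z}; counting standard monomials gives mu = 6. Corank 2; j^3 = x^2*y has shape L^2 M (L != M), so D-series; mu = 6 gives D_6.

Type D6, Milnor number mu = 6.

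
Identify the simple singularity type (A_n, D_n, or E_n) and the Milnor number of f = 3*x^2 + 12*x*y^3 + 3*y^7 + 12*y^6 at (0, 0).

The Hessian of f at 0 has rank 1. Corank 1: A-series; mu = 6 gives A_6.

Type A_{6}, Milnor number mu = 6.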